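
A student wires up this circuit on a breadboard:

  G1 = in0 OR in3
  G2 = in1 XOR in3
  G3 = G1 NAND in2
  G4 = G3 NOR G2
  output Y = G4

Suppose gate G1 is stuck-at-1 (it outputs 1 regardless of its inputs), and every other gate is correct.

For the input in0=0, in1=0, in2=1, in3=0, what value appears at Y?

1

Propagate with G1 forced: G1=1 [stuck-at-1], G2=0, G3=0, G4=1.
So Y = 1. (Without the fault it would be 0.)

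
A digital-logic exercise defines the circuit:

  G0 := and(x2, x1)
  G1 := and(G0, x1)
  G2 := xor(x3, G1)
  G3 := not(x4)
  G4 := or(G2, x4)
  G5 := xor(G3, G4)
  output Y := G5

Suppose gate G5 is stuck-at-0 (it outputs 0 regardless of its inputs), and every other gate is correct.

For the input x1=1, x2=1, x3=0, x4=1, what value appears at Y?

0

Propagate with G5 forced: G0=1, G1=1, G2=1, G3=0, G4=1, G5=0 [stuck-at-0].
So Y = 0. (Without the fault it would be 1.)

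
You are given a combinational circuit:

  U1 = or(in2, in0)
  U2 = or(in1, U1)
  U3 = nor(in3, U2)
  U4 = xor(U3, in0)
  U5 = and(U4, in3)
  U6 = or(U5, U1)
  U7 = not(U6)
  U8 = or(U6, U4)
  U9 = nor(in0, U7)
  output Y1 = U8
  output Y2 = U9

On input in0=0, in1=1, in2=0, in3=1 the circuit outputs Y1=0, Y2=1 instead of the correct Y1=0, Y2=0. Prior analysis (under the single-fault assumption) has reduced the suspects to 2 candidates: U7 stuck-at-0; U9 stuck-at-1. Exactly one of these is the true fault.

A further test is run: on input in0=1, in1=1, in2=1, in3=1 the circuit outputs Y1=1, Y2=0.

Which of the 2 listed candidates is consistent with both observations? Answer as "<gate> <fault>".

Evaluate each candidate on input in0=1, in1=1, in2=1, in3=1:
  U7 stuck-at-0: U1=1, U2=1, U3=0, U4=1, U5=1, U6=1, U7=0 [stuck-at-0], U8=1, U9=0 → Y1=1, Y2=0 — matches
  U9 stuck-at-1: U1=1, U2=1, U3=0, U4=1, U5=1, U6=1, U7=0, U8=1, U9=1 [stuck-at-1] → Y1=1, Y2=1 — eliminated
Only U7 stuck-at-0 reproduces the observed Y1=1, Y2=0.

U7 stuck-at-0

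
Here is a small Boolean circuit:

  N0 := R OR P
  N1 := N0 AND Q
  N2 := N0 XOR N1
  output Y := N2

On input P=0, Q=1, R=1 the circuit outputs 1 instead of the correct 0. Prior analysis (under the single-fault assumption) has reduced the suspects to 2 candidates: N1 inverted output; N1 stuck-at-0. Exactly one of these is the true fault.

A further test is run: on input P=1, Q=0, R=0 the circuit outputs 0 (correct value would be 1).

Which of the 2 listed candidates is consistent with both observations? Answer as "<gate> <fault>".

Evaluate each candidate on input P=1, Q=0, R=0:
  N1 inverted output: N0=1, N1=1 [inverted output], N2=0 → 0 — matches
  N1 stuck-at-0: N0=1, N1=0 [stuck-at-0], N2=1 → 1 — eliminated
Only N1 inverted output reproduces the observed 0.

N1 inverted output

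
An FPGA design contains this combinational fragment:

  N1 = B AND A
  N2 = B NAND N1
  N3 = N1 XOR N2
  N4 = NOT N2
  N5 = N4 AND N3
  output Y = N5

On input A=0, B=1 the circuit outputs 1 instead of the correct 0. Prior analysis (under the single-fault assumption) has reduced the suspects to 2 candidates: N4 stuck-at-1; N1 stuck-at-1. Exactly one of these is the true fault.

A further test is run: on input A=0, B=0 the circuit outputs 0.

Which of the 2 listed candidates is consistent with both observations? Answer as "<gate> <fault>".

N1 stuck-at-1

Evaluate each candidate on input A=0, B=0:
  N4 stuck-at-1: N1=0, N2=1, N3=1, N4=1 [stuck-at-1], N5=1 → 1 — eliminated
  N1 stuck-at-1: N1=1 [stuck-at-1], N2=1, N3=0, N4=0, N5=0 → 0 — matches
Only N1 stuck-at-1 reproduces the observed 0.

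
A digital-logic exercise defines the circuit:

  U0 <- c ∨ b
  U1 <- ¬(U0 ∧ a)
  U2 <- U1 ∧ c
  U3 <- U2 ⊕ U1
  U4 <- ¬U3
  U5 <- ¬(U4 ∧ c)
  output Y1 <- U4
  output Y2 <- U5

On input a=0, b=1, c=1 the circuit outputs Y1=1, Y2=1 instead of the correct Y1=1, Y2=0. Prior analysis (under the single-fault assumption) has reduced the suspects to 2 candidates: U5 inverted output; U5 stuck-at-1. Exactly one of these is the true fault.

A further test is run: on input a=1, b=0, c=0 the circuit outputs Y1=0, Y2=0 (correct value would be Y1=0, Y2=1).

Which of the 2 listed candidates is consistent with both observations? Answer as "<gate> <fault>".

U5 inverted output

Evaluate each candidate on input a=1, b=0, c=0:
  U5 inverted output: U0=0, U1=1, U2=0, U3=1, U4=0, U5=0 [inverted output] → Y1=0, Y2=0 — matches
  U5 stuck-at-1: U0=0, U1=1, U2=0, U3=1, U4=0, U5=1 [stuck-at-1] → Y1=0, Y2=1 — eliminated
Only U5 inverted output reproduces the observed Y1=0, Y2=0.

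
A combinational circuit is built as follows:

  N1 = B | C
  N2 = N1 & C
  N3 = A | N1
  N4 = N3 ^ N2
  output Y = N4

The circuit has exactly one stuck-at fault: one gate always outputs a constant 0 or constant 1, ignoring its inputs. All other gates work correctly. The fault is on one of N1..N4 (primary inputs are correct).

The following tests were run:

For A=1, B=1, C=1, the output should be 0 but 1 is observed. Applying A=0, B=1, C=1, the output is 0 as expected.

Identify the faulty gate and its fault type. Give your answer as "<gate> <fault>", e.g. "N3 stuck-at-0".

N1 stuck-at-0

Fault-free values for test 1 (A=1, B=1, C=1): N1=1, N2=1, N3=1, N4=0, giving Y=0. Observed 1.
Test 1: faults giving observed 1 are {N1 stuck-at-0, N2 stuck-at-0, N3 stuck-at-0, N4 stuck-at-1}.
Test 2 (A=0, B=1, C=1): fault-free N1=1, N2=1, N3=1, N4=0 → 0; observed 0. Eliminates N2 stuck-at-0, N3 stuck-at-0, N4 stuck-at-1.
Only N1 stuck-at-0 is consistent with every test.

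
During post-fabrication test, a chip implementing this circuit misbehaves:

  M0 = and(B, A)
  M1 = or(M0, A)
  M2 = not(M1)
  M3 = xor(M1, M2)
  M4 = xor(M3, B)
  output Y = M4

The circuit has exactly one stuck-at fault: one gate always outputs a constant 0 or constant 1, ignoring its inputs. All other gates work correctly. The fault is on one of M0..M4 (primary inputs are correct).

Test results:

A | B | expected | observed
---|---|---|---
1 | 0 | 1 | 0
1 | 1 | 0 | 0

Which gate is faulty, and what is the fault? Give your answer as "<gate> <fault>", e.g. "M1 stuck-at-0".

Fault-free values for test 1 (A=1, B=0): M0=0, M1=1, M2=0, M3=1, M4=1, giving Y=1. Observed 0.
Test 1: faults giving observed 0 are {M2 stuck-at-1, M3 stuck-at-0, M4 stuck-at-0}.
Test 2 (A=1, B=1): fault-free M0=1, M1=1, M2=0, M3=1, M4=0 → 0; observed 0. Eliminates M2 stuck-at-1, M3 stuck-at-0.
Only M4 stuck-at-0 is consistent with every test.

M4 stuck-at-0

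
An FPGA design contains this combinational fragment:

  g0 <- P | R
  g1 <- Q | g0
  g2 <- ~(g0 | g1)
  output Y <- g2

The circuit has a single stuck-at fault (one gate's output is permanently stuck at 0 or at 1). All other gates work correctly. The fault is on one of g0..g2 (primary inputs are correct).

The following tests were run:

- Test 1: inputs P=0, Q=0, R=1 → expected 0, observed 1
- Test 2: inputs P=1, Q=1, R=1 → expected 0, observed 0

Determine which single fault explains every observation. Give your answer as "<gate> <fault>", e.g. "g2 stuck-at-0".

Fault-free values for test 1 (P=0, Q=0, R=1): g0=1, g1=1, g2=0, giving Y=0. Observed 1.
Test 1: faults giving observed 1 are {g0 stuck-at-0, g2 stuck-at-1}.
Test 2 (P=1, Q=1, R=1): fault-free g0=1, g1=1, g2=0 → 0; observed 0. Eliminates g2 stuck-at-1.
Only g0 stuck-at-0 is consistent with every test.

g0 stuck-at-0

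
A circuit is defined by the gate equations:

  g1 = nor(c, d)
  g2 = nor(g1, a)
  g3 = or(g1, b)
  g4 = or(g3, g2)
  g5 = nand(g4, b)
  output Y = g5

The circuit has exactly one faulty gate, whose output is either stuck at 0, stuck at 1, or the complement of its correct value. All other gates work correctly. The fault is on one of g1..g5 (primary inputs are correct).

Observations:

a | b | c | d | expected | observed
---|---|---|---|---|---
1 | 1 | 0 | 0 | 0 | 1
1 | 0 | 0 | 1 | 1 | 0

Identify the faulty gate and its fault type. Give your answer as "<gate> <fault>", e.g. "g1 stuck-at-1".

Fault-free values for test 1 (a=1, b=1, c=0, d=0): g1=1, g2=0, g3=1, g4=1, g5=0, giving Y=0. Observed 1.
Test 1: faults giving observed 1 are {g3 stuck-at-0, g3 inverted output, g4 stuck-at-0, g4 inverted output, g5 stuck-at-1, g5 inverted output}.
Test 2 (a=1, b=0, c=0, d=1): fault-free g1=0, g2=0, g3=0, g4=0, g5=1 → 1; observed 0. Eliminates g3 stuck-at-0, g3 inverted output, g4 stuck-at-0, g4 inverted output, g5 stuck-at-1.
Only g5 inverted output is consistent with every test.

g5 inverted output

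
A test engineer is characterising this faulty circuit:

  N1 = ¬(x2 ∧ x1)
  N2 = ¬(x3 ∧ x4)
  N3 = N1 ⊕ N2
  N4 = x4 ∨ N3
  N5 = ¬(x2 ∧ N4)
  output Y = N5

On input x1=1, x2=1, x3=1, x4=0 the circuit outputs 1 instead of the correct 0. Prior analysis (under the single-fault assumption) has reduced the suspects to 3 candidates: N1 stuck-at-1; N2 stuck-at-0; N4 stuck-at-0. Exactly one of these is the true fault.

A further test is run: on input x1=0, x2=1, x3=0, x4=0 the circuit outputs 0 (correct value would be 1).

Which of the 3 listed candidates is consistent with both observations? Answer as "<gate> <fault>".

Evaluate each candidate on input x1=0, x2=1, x3=0, x4=0:
  N1 stuck-at-1: N1=1 [stuck-at-1], N2=1, N3=0, N4=0, N5=1 → 1 — eliminated
  N2 stuck-at-0: N1=1, N2=0 [stuck-at-0], N3=1, N4=1, N5=0 → 0 — matches
  N4 stuck-at-0: N1=1, N2=1, N3=0, N4=0 [stuck-at-0], N5=1 → 1 — eliminated
Only N2 stuck-at-0 reproduces the observed 0.

N2 stuck-at-0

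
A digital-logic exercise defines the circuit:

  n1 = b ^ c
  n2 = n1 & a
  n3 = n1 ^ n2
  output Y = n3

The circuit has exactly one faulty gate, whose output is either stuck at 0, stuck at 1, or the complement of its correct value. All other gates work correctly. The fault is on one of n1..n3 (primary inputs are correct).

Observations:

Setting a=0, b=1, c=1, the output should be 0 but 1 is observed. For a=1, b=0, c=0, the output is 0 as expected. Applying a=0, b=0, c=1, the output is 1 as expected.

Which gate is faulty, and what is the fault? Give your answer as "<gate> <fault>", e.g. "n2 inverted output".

Fault-free values for test 1 (a=0, b=1, c=1): n1=0, n2=0, n3=0, giving Y=0. Observed 1.
Test 1: faults giving observed 1 are {n1 stuck-at-1, n1 inverted output, n2 stuck-at-1, n2 inverted output, n3 stuck-at-1, n3 inverted output}.
Test 2 (a=1, b=0, c=0): fault-free n1=0, n2=0, n3=0 → 0; observed 0. Eliminates n2 stuck-at-1, n2 inverted output, n3 stuck-at-1, n3 inverted output.
Test 3 (a=0, b=0, c=1): fault-free n1=1, n2=0, n3=1 → 1; observed 1. Eliminates n1 inverted output.
Only n1 stuck-at-1 is consistent with every test.

n1 stuck-at-1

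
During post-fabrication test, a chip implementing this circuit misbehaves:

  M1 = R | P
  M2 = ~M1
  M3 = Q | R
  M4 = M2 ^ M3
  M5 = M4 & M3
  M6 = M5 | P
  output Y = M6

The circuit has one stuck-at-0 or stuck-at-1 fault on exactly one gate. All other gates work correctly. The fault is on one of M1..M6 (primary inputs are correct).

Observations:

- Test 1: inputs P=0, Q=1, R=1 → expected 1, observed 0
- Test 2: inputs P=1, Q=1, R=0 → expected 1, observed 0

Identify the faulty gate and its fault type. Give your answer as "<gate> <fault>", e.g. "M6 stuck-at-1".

Fault-free values for test 1 (P=0, Q=1, R=1): M1=1, M2=0, M3=1, M4=1, M5=1, M6=1, giving Y=1. Observed 0.
Test 1: faults giving observed 0 are {M1 stuck-at-0, M2 stuck-at-1, M3 stuck-at-0, M4 stuck-at-0, M5 stuck-at-0, M6 stuck-at-0}.
Test 2 (P=1, Q=1, R=0): fault-free M1=1, M2=0, M3=1, M4=1, M5=1, M6=1 → 1; observed 0. Eliminates M1 stuck-at-0, M2 stuck-at-1, M3 stuck-at-0, M4 stuck-at-0, M5 stuck-at-0.
Only M6 stuck-at-0 is consistent with every test.

M6 stuck-at-0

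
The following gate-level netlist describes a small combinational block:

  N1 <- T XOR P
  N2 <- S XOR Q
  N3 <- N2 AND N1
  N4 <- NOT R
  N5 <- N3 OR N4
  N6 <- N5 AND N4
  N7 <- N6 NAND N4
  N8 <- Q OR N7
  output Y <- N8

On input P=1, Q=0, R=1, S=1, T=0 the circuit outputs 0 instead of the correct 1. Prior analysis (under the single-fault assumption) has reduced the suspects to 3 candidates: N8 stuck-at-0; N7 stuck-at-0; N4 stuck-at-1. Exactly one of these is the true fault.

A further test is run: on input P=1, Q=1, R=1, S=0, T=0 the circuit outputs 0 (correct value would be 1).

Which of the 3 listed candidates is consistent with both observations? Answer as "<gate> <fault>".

Evaluate each candidate on input P=1, Q=1, R=1, S=0, T=0:
  N8 stuck-at-0: N1=1, N2=1, N3=1, N4=0, N5=1, N6=0, N7=1, N8=0 [stuck-at-0] → 0 — matches
  N7 stuck-at-0: N1=1, N2=1, N3=1, N4=0, N5=1, N6=0, N7=0 [stuck-at-0], N8=1 → 1 — eliminated
  N4 stuck-at-1: N1=1, N2=1, N3=1, N4=1 [stuck-at-1], N5=1, N6=1, N7=0, N8=1 → 1 — eliminated
Only N8 stuck-at-0 reproduces the observed 0.

N8 stuck-at-0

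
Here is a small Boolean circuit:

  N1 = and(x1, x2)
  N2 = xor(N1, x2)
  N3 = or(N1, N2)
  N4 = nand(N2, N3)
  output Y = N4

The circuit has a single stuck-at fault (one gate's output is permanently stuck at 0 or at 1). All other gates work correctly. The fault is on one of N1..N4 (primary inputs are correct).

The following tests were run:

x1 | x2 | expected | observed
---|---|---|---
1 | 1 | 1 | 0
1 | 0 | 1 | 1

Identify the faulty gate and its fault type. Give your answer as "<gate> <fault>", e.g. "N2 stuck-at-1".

Fault-free values for test 1 (x1=1, x2=1): N1=1, N2=0, N3=1, N4=1, giving Y=1. Observed 0.
Test 1: faults giving observed 0 are {N1 stuck-at-0, N2 stuck-at-1, N4 stuck-at-0}.
Test 2 (x1=1, x2=0): fault-free N1=0, N2=0, N3=0, N4=1 → 1; observed 1. Eliminates N2 stuck-at-1, N4 stuck-at-0.
Only N1 stuck-at-0 is consistent with every test.

N1 stuck-at-0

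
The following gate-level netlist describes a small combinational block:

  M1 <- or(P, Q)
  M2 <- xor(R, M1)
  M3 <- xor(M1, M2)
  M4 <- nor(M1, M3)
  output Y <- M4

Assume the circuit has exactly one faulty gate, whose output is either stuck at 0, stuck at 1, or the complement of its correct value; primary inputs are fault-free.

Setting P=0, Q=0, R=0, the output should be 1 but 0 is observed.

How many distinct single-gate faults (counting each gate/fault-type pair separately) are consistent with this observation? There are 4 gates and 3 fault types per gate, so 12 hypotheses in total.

8

Fault-free: M1=0, M2=0, M3=0, M4=1 → 1. Observed 0.
  M1 stuck-at-0: output 1 ✗
  M1 stuck-at-1: output 0 ✓
  M1 inverted output: output 0 ✓
  M2 stuck-at-0: output 1 ✗
  M2 stuck-at-1: output 0 ✓
  M2 inverted output: output 0 ✓
  M3 stuck-at-0: output 1 ✗
  M3 stuck-at-1: output 0 ✓
  M3 inverted output: output 0 ✓
  M4 stuck-at-0: output 0 ✓
  M4 stuck-at-1: output 1 ✗
  M4 inverted output: output 0 ✓
Consistent faults: {M1 stuck-at-1, M1 inverted output, M2 stuck-at-1, M2 inverted output, M3 stuck-at-1, M3 inverted output, M4 stuck-at-0, M4 inverted output} — 8 in all.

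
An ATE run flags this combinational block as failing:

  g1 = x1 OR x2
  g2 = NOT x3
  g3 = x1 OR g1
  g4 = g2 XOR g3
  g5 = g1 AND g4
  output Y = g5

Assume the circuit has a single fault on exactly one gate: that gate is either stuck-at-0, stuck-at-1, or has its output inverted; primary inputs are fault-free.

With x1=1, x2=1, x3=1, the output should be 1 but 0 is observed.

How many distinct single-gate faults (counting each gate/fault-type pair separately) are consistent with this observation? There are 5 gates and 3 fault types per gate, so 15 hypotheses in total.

10

Fault-free: g1=1, g2=0, g3=1, g4=1, g5=1 → 1. Observed 0.
  g1: stuck-at-0, inverted output ✓; others ✗
  g2: stuck-at-1, inverted output ✓; others ✗
  g3: stuck-at-0, inverted output ✓; others ✗
  g4: stuck-at-0, inverted output ✓; others ✗
  g5: stuck-at-0, inverted output ✓; others ✗
Consistent faults: {g1 stuck-at-0, g1 inverted output, g2 stuck-at-1, g2 inverted output, g3 stuck-at-0, g3 inverted output, g4 stuck-at-0, g4 inverted output, g5 stuck-at-0, g5 inverted output} — 10 in all.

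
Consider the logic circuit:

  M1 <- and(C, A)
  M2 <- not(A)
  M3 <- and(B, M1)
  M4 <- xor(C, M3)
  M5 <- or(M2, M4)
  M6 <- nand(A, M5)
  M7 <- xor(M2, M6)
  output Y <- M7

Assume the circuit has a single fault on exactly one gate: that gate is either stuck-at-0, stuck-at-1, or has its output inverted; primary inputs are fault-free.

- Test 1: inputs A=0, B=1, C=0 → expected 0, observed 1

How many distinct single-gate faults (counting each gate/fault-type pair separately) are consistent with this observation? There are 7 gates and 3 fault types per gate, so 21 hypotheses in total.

Fault-free: M1=0, M2=1, M3=0, M4=0, M5=1, M6=1, M7=0 → 0. Observed 1.
  M1: none of the 3 fault types match ✗
  M2: stuck-at-0, inverted output ✓; others ✗
  M3: none of the 3 fault types match ✗
  M4: none of the 3 fault types match ✗
  M5: none of the 3 fault types match ✗
  M6: stuck-at-0, inverted output ✓; others ✗
  M7: stuck-at-1, inverted output ✓; others ✗
Consistent faults: {M2 stuck-at-0, M2 inverted output, M6 stuck-at-0, M6 inverted output, M7 stuck-at-1, M7 inverted output} — 6 in all.

6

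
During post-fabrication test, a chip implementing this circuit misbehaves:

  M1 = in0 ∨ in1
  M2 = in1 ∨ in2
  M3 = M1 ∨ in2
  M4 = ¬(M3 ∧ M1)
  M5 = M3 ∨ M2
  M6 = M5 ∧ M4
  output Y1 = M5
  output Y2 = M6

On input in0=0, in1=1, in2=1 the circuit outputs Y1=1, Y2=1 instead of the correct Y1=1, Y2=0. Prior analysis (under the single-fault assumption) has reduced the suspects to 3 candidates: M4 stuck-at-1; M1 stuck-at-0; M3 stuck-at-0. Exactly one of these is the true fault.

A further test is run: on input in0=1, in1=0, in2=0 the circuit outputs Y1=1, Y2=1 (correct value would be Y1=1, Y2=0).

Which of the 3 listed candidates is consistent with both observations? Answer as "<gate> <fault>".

M4 stuck-at-1

Evaluate each candidate on input in0=1, in1=0, in2=0:
  M4 stuck-at-1: M1=1, M2=0, M3=1, M4=1 [stuck-at-1], M5=1, M6=1 → Y1=1, Y2=1 — matches
  M1 stuck-at-0: M1=0 [stuck-at-0], M2=0, M3=0, M4=1, M5=0, M6=0 → Y1=0, Y2=0 — eliminated
  M3 stuck-at-0: M1=1, M2=0, M3=0 [stuck-at-0], M4=1, M5=0, M6=0 → Y1=0, Y2=0 — eliminated
Only M4 stuck-at-1 reproduces the observed Y1=1, Y2=1.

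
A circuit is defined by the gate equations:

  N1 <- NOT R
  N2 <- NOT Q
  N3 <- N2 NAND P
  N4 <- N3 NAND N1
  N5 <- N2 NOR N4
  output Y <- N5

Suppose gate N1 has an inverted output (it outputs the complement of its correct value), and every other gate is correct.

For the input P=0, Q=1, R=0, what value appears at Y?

Propagate with N1 forced: N1=0 [inverted output], N2=0, N3=1, N4=1, N5=0.
So Y = 0. (Without the fault it would be 1.)

0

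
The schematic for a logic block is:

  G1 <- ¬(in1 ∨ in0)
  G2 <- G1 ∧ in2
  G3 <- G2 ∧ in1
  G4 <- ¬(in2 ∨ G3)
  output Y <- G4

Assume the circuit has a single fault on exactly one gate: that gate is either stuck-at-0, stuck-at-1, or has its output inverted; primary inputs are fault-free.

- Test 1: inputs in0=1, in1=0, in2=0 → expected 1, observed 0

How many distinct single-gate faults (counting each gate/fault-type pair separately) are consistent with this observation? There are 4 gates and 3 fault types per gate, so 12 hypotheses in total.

4

Fault-free: G1=0, G2=0, G3=0, G4=1 → 1. Observed 0.
  G1 stuck-at-0: output 1 ✗
  G1 stuck-at-1: output 1 ✗
  G1 inverted output: output 1 ✗
  G2 stuck-at-0: output 1 ✗
  G2 stuck-at-1: output 1 ✗
  G2 inverted output: output 1 ✗
  G3 stuck-at-0: output 1 ✗
  G3 stuck-at-1: output 0 ✓
  G3 inverted output: output 0 ✓
  G4 stuck-at-0: output 0 ✓
  G4 stuck-at-1: output 1 ✗
  G4 inverted output: output 0 ✓
Consistent faults: {G3 stuck-at-1, G3 inverted output, G4 stuck-at-0, G4 inverted output} — 4 in all.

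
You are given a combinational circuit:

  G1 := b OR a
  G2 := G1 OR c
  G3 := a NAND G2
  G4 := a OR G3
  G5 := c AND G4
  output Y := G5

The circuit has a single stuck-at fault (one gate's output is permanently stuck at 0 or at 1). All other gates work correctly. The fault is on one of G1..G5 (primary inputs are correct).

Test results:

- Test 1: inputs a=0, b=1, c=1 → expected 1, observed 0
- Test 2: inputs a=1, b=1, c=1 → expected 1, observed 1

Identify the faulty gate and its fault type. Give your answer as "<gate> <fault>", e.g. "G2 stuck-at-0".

G3 stuck-at-0

Fault-free values for test 1 (a=0, b=1, c=1): G1=1, G2=1, G3=1, G4=1, G5=1, giving Y=1. Observed 0.
Test 1: faults giving observed 0 are {G3 stuck-at-0, G4 stuck-at-0, G5 stuck-at-0}.
Test 2 (a=1, b=1, c=1): fault-free G1=1, G2=1, G3=0, G4=1, G5=1 → 1; observed 1. Eliminates G4 stuck-at-0, G5 stuck-at-0.
Only G3 stuck-at-0 is consistent with every test.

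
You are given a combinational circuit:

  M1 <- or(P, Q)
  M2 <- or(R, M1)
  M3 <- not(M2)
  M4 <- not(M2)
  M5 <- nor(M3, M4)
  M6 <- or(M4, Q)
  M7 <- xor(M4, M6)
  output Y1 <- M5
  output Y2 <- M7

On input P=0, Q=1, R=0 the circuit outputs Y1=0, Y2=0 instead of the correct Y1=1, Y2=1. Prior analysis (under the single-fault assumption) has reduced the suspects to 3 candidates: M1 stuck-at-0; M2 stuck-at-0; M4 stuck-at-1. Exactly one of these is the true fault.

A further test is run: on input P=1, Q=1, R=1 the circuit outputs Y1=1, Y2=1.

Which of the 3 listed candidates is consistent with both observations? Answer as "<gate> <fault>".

Evaluate each candidate on input P=1, Q=1, R=1:
  M1 stuck-at-0: M1=0 [stuck-at-0], M2=1, M3=0, M4=0, M5=1, M6=1, M7=1 → Y1=1, Y2=1 — matches
  M2 stuck-at-0: M1=1, M2=0 [stuck-at-0], M3=1, M4=1, M5=0, M6=1, M7=0 → Y1=0, Y2=0 — eliminated
  M4 stuck-at-1: M1=1, M2=1, M3=0, M4=1 [stuck-at-1], M5=0, M6=1, M7=0 → Y1=0, Y2=0 — eliminated
Only M1 stuck-at-0 reproduces the observed Y1=1, Y2=1.

M1 stuck-at-0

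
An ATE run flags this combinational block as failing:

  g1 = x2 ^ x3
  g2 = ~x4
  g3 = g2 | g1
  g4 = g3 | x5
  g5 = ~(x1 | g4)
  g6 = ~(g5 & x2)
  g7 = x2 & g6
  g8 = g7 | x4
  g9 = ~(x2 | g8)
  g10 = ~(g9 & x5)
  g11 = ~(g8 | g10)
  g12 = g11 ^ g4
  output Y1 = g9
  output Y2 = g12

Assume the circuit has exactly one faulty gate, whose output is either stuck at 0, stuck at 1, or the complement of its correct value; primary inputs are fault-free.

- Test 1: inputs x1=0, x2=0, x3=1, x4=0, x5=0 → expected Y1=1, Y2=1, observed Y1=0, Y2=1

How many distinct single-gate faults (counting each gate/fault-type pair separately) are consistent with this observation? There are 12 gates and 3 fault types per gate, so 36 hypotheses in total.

6

Fault-free: g1=1, g2=1, g3=1, g4=1, g5=0, g6=1, g7=0, g8=0, g9=1, g10=1, g11=0, g12=1 → Y1=1, Y2=1. Observed Y1=0, Y2=1.
  g1: none of the 3 fault types match ✗
  g2: none of the 3 fault types match ✗
  g3: none of the 3 fault types match ✗
  g4: none of the 3 fault types match ✗
  g5: none of the 3 fault types match ✗
  g6: none of the 3 fault types match ✗
  g7: stuck-at-1, inverted output ✓; others ✗
  g8: stuck-at-1, inverted output ✓; others ✗
  g9: stuck-at-0, inverted output ✓; others ✗
  g10: none of the 3 fault types match ✗
  g11: none of the 3 fault types match ✗
  g12: none of the 3 fault types match ✗
Consistent faults: {g7 stuck-at-1, g7 inverted output, g8 stuck-at-1, g8 inverted output, g9 stuck-at-0, g9 inverted output} — 6 in all.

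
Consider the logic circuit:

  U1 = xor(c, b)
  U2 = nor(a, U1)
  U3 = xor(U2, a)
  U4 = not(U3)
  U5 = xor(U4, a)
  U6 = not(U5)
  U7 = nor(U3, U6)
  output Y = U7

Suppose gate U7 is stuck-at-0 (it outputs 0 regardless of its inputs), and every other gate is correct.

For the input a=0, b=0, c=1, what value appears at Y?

0

Propagate with U7 forced: U1=1, U2=0, U3=0, U4=1, U5=1, U6=0, U7=0 [stuck-at-0].
So Y = 0. (Without the fault it would be 1.)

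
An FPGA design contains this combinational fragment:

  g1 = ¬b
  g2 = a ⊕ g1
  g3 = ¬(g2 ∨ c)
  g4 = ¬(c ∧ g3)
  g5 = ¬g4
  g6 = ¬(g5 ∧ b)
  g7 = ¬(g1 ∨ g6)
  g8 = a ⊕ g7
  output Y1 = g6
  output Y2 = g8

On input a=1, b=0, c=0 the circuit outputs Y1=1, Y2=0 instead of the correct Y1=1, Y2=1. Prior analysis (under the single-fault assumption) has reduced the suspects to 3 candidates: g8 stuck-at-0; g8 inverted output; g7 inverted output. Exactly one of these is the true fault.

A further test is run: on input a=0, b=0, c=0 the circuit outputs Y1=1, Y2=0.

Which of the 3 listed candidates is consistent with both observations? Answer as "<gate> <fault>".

g8 stuck-at-0

Evaluate each candidate on input a=0, b=0, c=0:
  g8 stuck-at-0: g1=1, g2=1, g3=0, g4=1, g5=0, g6=1, g7=0, g8=0 [stuck-at-0] → Y1=1, Y2=0 — matches
  g8 inverted output: g1=1, g2=1, g3=0, g4=1, g5=0, g6=1, g7=0, g8=1 [inverted output] → Y1=1, Y2=1 — eliminated
  g7 inverted output: g1=1, g2=1, g3=0, g4=1, g5=0, g6=1, g7=1 [inverted output], g8=1 → Y1=1, Y2=1 — eliminated
Only g8 stuck-at-0 reproduces the observed Y1=1, Y2=0.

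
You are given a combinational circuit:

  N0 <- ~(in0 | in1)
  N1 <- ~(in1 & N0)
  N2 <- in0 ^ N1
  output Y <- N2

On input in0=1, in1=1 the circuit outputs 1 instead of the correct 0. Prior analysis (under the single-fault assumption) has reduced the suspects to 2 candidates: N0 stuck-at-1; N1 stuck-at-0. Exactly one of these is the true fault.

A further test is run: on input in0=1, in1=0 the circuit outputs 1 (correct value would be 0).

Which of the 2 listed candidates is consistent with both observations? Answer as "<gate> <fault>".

N1 stuck-at-0

Evaluate each candidate on input in0=1, in1=0:
  N0 stuck-at-1: N0=1 [stuck-at-1], N1=1, N2=0 → 0 — eliminated
  N1 stuck-at-0: N0=0, N1=0 [stuck-at-0], N2=1 → 1 — matches
Only N1 stuck-at-0 reproduces the observed 1.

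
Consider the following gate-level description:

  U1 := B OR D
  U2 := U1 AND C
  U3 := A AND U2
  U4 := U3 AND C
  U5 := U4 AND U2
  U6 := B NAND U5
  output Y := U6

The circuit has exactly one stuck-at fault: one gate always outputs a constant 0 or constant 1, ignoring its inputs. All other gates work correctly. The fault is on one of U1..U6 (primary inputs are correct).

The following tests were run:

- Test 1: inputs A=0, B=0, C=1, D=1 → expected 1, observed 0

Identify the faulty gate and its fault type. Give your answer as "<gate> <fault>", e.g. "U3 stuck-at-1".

Fault-free values for test 1 (A=0, B=0, C=1, D=1): U1=1, U2=1, U3=0, U4=0, U5=0, U6=1, giving Y=1. Observed 0.
Test 1: faults giving observed 0 are {U6 stuck-at-0}.
Only U6 stuck-at-0 is consistent with every test.

U6 stuck-at-0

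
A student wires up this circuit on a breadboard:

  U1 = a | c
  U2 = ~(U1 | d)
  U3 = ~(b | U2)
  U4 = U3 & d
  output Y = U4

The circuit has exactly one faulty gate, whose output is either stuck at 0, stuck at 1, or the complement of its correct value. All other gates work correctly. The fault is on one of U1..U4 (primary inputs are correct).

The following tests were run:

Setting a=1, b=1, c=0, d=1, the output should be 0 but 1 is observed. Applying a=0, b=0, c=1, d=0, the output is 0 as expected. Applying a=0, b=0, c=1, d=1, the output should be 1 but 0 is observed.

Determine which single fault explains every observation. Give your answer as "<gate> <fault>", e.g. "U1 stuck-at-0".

Fault-free values for test 1 (a=1, b=1, c=0, d=1): U1=1, U2=0, U3=0, U4=0, giving Y=0. Observed 1.
Test 1: faults giving observed 1 are {U3 stuck-at-1, U3 inverted output, U4 stuck-at-1, U4 inverted output}.
Test 2 (a=0, b=0, c=1, d=0): fault-free U1=1, U2=0, U3=1, U4=0 → 0; observed 0. Eliminates U4 stuck-at-1, U4 inverted output.
Test 3 (a=0, b=0, c=1, d=1): fault-free U1=1, U2=0, U3=1, U4=1 → 1; observed 0. Eliminates U3 stuck-at-1.
Only U3 inverted output is consistent with every test.

U3 inverted output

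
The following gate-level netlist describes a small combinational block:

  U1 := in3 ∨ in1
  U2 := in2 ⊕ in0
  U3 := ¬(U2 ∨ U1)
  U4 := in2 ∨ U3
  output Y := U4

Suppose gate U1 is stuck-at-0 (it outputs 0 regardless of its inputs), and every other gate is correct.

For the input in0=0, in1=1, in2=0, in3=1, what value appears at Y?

1

Propagate with U1 forced: U1=0 [stuck-at-0], U2=0, U3=1, U4=1.
So Y = 1. (Without the fault it would be 0.)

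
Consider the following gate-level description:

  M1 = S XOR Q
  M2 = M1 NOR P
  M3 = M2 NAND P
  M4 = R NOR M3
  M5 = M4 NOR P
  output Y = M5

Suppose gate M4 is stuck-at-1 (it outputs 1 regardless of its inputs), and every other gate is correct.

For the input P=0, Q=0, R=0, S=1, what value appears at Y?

0

Propagate with M4 forced: M1=1, M2=0, M3=1, M4=1 [stuck-at-1], M5=0.
So Y = 0. (Without the fault it would be 1.)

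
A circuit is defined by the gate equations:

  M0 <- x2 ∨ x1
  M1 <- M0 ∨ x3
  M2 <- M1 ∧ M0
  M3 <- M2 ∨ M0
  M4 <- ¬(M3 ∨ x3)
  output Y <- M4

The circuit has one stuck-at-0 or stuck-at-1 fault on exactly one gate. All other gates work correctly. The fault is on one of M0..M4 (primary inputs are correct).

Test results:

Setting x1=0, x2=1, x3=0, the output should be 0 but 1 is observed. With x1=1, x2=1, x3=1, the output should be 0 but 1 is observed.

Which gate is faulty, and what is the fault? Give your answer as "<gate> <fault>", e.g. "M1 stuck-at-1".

Fault-free values for test 1 (x1=0, x2=1, x3=0): M0=1, M1=1, M2=1, M3=1, M4=0, giving Y=0. Observed 1.
Test 1: faults giving observed 1 are {M0 stuck-at-0, M3 stuck-at-0, M4 stuck-at-1}.
Test 2 (x1=1, x2=1, x3=1): fault-free M0=1, M1=1, M2=1, M3=1, M4=0 → 0; observed 1. Eliminates M0 stuck-at-0, M3 stuck-at-0.
Only M4 stuck-at-1 is consistent with every test.

M4 stuck-at-1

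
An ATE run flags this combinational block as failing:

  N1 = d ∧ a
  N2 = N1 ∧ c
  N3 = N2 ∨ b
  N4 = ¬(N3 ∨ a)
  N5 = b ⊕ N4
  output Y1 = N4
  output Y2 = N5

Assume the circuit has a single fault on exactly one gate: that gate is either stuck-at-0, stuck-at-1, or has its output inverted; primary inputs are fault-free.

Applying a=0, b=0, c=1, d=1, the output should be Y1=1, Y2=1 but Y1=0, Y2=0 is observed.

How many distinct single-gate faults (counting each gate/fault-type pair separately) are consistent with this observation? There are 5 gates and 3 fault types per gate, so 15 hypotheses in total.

Fault-free: N1=0, N2=0, N3=0, N4=1, N5=1 → Y1=1, Y2=1. Observed Y1=0, Y2=0.
  N1: stuck-at-1, inverted output ✓; others ✗
  N2: stuck-at-1, inverted output ✓; others ✗
  N3: stuck-at-1, inverted output ✓; others ✗
  N4: stuck-at-0, inverted output ✓; others ✗
  N5: none of the 3 fault types match ✗
Consistent faults: {N1 stuck-at-1, N1 inverted output, N2 stuck-at-1, N2 inverted output, N3 stuck-at-1, N3 inverted output, N4 stuck-at-0, N4 inverted output} — 8 in all.

8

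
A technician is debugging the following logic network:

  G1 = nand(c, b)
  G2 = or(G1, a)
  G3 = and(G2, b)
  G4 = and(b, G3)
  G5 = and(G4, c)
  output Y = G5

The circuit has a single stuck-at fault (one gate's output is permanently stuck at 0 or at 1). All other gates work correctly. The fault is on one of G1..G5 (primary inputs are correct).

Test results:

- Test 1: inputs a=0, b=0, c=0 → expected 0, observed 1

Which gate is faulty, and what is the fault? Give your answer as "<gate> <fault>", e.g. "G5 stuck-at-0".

Fault-free values for test 1 (a=0, b=0, c=0): G1=1, G2=1, G3=0, G4=0, G5=0, giving Y=0. Observed 1.
Test 1: faults giving observed 1 are {G5 stuck-at-1}.
Only G5 stuck-at-1 is consistent with every test.

G5 stuck-at-1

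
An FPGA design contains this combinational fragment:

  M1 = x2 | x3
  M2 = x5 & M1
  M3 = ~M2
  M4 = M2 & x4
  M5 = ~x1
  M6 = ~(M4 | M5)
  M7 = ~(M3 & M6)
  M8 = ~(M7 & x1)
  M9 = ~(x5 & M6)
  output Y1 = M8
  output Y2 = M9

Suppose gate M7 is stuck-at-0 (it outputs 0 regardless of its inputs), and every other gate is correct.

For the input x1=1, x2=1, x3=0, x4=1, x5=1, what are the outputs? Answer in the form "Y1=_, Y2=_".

Y1=1, Y2=1

Propagate with M7 forced: M1=1, M2=1, M3=0, M4=1, M5=0, M6=0, M7=0 [stuck-at-0], M8=1, M9=1.
So the outputs are Y1=1, Y2=1. (Without the fault they would be Y1=0, Y2=1.)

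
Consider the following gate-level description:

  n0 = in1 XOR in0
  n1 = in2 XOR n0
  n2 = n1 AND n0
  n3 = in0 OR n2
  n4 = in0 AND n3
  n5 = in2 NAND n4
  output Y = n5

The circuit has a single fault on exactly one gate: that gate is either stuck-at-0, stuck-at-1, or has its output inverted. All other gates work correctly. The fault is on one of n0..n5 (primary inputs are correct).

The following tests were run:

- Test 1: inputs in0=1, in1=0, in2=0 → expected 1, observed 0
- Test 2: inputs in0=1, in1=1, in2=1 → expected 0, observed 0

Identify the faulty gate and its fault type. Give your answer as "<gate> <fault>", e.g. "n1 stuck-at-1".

Fault-free values for test 1 (in0=1, in1=0, in2=0): n0=1, n1=1, n2=1, n3=1, n4=1, n5=1, giving Y=1. Observed 0.
Test 1: faults giving observed 0 are {n5 stuck-at-0, n5 inverted output}.
Test 2 (in0=1, in1=1, in2=1): fault-free n0=0, n1=1, n2=0, n3=1, n4=1, n5=0 → 0; observed 0. Eliminates n5 inverted output.
Only n5 stuck-at-0 is consistent with every test.

n5 stuck-at-0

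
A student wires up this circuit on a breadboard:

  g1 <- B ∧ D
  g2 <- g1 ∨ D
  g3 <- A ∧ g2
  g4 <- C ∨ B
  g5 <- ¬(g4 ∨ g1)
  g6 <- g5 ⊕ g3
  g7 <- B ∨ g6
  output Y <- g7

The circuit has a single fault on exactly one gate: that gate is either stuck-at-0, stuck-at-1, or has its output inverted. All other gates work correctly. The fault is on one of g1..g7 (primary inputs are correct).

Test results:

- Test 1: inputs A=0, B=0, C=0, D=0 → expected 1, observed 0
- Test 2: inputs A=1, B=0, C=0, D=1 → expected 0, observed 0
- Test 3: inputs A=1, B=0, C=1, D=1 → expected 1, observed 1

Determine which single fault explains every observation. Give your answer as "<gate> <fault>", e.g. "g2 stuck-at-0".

g3 stuck-at-1

Fault-free values for test 1 (A=0, B=0, C=0, D=0): g1=0, g2=0, g3=0, g4=0, g5=1, g6=1, g7=1, giving Y=1. Observed 0.
Test 1: faults giving observed 0 are {g1 stuck-at-1, g1 inverted output, g3 stuck-at-1, g3 inverted output, g4 stuck-at-1, g4 inverted output, g5 stuck-at-0, g5 inverted output, g6 stuck-at-0, g6 inverted output, g7 stuck-at-0, g7 inverted output}.
Test 2 (A=1, B=0, C=0, D=1): fault-free g1=0, g2=1, g3=1, g4=0, g5=1, g6=0, g7=0 → 0; observed 0. Eliminates g1 stuck-at-1, g1 inverted output, g3 inverted output, g4 stuck-at-1, g4 inverted output, g5 stuck-at-0, g5 inverted output, g6 inverted output, g7 inverted output.
Test 3 (A=1, B=0, C=1, D=1): fault-free g1=0, g2=1, g3=1, g4=1, g5=0, g6=1, g7=1 → 1; observed 1. Eliminates g6 stuck-at-0, g7 stuck-at-0.
Only g3 stuck-at-1 is consistent with every test.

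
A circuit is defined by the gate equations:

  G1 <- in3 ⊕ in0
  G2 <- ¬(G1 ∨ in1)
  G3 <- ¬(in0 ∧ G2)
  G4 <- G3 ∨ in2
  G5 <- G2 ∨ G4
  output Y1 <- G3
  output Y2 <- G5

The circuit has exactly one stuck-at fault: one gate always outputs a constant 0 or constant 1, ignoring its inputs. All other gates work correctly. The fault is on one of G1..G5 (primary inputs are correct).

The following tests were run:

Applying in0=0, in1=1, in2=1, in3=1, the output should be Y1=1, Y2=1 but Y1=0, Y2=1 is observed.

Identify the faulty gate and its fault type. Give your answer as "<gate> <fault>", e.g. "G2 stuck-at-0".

G3 stuck-at-0

Fault-free values for test 1 (in0=0, in1=1, in2=1, in3=1): G1=1, G2=0, G3=1, G4=1, G5=1, giving Y1=1, Y2=1. Observed Y1=0, Y2=1.
Test 1: faults giving observed Y1=0, Y2=1 are {G3 stuck-at-0}.
Only G3 stuck-at-0 is consistent with every test.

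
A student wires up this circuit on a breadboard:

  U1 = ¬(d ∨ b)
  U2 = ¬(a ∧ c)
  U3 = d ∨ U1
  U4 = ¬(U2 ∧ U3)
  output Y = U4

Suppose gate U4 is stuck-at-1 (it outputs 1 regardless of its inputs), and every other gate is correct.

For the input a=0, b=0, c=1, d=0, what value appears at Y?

Propagate with U4 forced: U1=1, U2=1, U3=1, U4=1 [stuck-at-1].
So Y = 1. (Without the fault it would be 0.)

1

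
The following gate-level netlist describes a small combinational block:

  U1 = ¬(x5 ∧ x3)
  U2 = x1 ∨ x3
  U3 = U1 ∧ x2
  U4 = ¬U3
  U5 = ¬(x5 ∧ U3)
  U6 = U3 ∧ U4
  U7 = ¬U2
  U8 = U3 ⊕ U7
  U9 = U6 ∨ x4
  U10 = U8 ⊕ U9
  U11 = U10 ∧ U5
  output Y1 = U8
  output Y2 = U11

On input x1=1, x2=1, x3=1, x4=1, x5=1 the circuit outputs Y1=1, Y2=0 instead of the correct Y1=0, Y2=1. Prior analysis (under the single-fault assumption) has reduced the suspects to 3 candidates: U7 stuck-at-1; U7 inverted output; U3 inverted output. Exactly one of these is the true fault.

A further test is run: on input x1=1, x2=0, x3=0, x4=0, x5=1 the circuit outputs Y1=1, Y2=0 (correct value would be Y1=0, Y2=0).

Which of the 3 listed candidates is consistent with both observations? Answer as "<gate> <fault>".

Evaluate each candidate on input x1=1, x2=0, x3=0, x4=0, x5=1:
  U7 stuck-at-1: U1=1, U2=1, U3=0, U4=1, U5=1, U6=0, U7=1 [stuck-at-1], U8=1, U9=0, U10=1, U11=1 → Y1=1, Y2=1 — eliminated
  U7 inverted output: U1=1, U2=1, U3=0, U4=1, U5=1, U6=0, U7=1 [inverted output], U8=1, U9=0, U10=1, U11=1 → Y1=1, Y2=1 — eliminated
  U3 inverted output: U1=1, U2=1, U3=1 [inverted output], U4=0, U5=0, U6=0, U7=0, U8=1, U9=0, U10=1, U11=0 → Y1=1, Y2=0 — matches
Only U3 inverted output reproduces the observed Y1=1, Y2=0.

U3 inverted output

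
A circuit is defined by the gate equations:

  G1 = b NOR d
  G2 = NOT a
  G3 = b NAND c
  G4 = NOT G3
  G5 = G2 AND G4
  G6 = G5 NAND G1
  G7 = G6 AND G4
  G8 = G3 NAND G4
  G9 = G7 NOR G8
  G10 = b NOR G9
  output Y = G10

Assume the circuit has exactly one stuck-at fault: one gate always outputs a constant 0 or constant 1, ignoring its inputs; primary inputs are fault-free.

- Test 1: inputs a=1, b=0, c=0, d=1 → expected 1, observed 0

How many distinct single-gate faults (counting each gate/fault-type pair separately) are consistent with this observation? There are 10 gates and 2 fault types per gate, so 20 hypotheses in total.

3

Fault-free: G1=0, G2=0, G3=1, G4=0, G5=0, G6=1, G7=0, G8=1, G9=0, G10=1 → 1. Observed 0.
  G1: none of the 2 fault types match ✗
  G2: none of the 2 fault types match ✗
  G3: none of the 2 fault types match ✗
  G4: none of the 2 fault types match ✗
  G5: none of the 2 fault types match ✗
  G6: none of the 2 fault types match ✗
  G7: none of the 2 fault types match ✗
  G8: stuck-at-0 ✓; others ✗
  G9: stuck-at-1 ✓; others ✗
  G10: stuck-at-0 ✓; others ✗
Consistent faults: {G8 stuck-at-0, G9 stuck-at-1, G10 stuck-at-0} — 3 in all.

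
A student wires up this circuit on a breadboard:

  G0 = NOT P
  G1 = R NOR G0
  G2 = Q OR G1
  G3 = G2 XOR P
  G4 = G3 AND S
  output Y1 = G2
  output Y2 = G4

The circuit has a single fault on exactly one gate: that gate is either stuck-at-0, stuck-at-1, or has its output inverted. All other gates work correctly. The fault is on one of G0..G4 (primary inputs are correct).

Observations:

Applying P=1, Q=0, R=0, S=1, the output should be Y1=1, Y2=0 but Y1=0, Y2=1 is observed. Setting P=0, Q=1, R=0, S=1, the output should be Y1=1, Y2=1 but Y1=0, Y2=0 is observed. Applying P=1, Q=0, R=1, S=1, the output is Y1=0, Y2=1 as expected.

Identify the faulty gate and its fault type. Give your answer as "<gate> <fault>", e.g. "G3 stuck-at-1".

Fault-free values for test 1 (P=1, Q=0, R=0, S=1): G0=0, G1=1, G2=1, G3=0, G4=0, giving Y1=1, Y2=0. Observed Y1=0, Y2=1.
Test 1: faults giving observed Y1=0, Y2=1 are {G0 stuck-at-1, G0 inverted output, G1 stuck-at-0, G1 inverted output, G2 stuck-at-0, G2 inverted output}.
Test 2 (P=0, Q=1, R=0, S=1): fault-free G0=1, G1=0, G2=1, G3=1, G4=1 → Y1=1, Y2=1; observed Y1=0, Y2=0. Eliminates G0 stuck-at-1, G0 inverted output, G1 stuck-at-0, G1 inverted output.
Test 3 (P=1, Q=0, R=1, S=1): fault-free G0=0, G1=0, G2=0, G3=1, G4=1 → Y1=0, Y2=1; observed Y1=0, Y2=1. Eliminates G2 inverted output.
Only G2 stuck-at-0 is consistent with every test.

G2 stuck-at-0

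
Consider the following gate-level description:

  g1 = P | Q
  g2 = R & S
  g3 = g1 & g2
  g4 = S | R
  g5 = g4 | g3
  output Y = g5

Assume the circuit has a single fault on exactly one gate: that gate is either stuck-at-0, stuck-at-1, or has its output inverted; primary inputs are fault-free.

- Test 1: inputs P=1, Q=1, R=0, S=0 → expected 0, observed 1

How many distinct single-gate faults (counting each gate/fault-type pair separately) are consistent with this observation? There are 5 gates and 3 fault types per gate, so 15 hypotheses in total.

Fault-free: g1=1, g2=0, g3=0, g4=0, g5=0 → 0. Observed 1.
  g1: none of the 3 fault types match ✗
  g2: stuck-at-1, inverted output ✓; others ✗
  g3: stuck-at-1, inverted output ✓; others ✗
  g4: stuck-at-1, inverted output ✓; others ✗
  g5: stuck-at-1, inverted output ✓; others ✗
Consistent faults: {g2 stuck-at-1, g2 inverted output, g3 stuck-at-1, g3 inverted output, g4 stuck-at-1, g4 inverted output, g5 stuck-at-1, g5 inverted output} — 8 in all.

8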